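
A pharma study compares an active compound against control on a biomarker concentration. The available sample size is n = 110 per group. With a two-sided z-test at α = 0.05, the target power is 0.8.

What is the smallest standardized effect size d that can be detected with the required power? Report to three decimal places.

Required noncentrality: δ = z_{0.025} + z_{0.20} = 1.960 + 0.842 = 2.802.
(The second rejection-region term Φ(−δ − z_{α/2}) is negligible and dropped.)
δ = d·√(n/2) ⇒ d = δ/√(n/2) = 2.802/√(110/2) = 0.3778.

d ≈ 0.378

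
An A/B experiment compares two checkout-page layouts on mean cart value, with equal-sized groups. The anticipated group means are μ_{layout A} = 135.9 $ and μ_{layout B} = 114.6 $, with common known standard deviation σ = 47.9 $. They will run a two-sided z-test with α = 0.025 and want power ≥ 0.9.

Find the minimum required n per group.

n = 126 per group

Standardized effect: d = |μ_{layout A} − μ_{layout B}| / σ = |135.9 − 114.6| / 47.9 = 0.4447
Set Φ(δ − 2.241) = 0.9; then δ − 2.241 = Φ⁻¹(0.9) = 1.282, giving δ = 3.523.
(For δ > 0 the lower-tail rejection region contributes negligibly to power, so the one-term inversion is standard.)
δ = d·√(n/2) ⇒ n = 2(δ/d)² = 2 × (3.523 / 0.4447)² = 125.53.
Rounding up, n = 126 per group.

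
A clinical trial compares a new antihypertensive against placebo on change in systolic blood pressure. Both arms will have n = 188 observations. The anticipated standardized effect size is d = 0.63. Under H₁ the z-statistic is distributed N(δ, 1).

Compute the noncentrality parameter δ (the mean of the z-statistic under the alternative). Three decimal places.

δ = d·√(n/2) = 0.63 × √(188/2) = 6.1081

δ ≈ 6.108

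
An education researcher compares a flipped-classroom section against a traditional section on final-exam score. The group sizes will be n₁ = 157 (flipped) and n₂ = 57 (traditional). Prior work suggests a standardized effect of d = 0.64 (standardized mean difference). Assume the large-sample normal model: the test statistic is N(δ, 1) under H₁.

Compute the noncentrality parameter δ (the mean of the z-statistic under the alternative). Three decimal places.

The noncentrality parameter scales effect size by the design's sample-size factor: δ = d / √(1/n₁ + 1/n₂) = 0.64 / √(1/157 + 1/57) = 4.1387

δ ≈ 4.139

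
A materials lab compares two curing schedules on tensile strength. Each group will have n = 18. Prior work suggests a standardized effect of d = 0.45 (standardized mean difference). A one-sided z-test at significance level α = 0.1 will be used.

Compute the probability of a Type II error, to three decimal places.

Noncentrality parameter: δ = d·√(n/2) = 0.45 × √(18/2) = 1.3500
One-sided α = 0.1 → critical value z_{0.1} = 1.282.
Power = Φ(δ − 1.282) = Φ(0.068) = 0.5273.
Type II error: β = 1 − power = 1 − 0.5273 = 0.4727.

β ≈ 0.473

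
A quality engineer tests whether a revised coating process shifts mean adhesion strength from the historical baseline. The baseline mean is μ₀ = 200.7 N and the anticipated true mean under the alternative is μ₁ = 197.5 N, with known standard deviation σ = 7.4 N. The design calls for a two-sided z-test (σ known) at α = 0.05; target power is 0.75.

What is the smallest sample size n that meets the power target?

Standardized effect: d = |μ₁ − μ₀| / σ = |197.5 − 200.7| / 7.4 = 0.4324
Set Φ(δ − 1.960) = 0.75; then δ − 1.960 = Φ⁻¹(0.75) = 0.674, giving δ = 2.634.
(The Φ(−δ − z_{α/2}) term is vanishingly small for δ > 0 and is dropped in the standard sample-size formula.)
δ = d·√n ⇒ n = (δ/d)² = (2.634 / 0.4324)² = 37.11.
Round up to the next whole unit.

n = 38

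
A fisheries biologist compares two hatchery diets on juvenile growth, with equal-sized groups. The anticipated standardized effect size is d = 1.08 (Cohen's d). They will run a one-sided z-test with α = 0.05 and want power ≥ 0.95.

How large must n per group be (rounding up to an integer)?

n = 19 per group

For power 0.95 need Φ(δ − z_{0.05}) = 0.95, so δ = z_{0.05} + z_{0.05} = 1.645 + 1.645 = 3.290.
δ = d·√(n/2) ⇒ n = 2(δ/d)² = 2 × (3.290 / 1.08)² = 18.56.
Round up to the next whole unit.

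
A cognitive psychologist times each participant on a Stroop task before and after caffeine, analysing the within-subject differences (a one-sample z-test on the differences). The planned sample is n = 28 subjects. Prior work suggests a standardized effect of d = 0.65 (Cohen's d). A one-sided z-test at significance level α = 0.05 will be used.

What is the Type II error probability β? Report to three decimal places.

β ≈ 0.036

Noncentrality parameter: δ = d·√n = 0.65 × √28 = 3.4395
One-sided α = 0.05 → critical value z_{0.05} = 1.645.
Power = Φ(δ − 1.645) = Φ(1.795) = 0.9636.
Type II error: β = 1 − power = 1 − 0.9636 = 0.0364.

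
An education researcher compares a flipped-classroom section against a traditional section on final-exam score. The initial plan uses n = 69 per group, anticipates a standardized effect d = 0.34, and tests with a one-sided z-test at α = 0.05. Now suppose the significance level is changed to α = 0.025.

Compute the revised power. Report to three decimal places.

δ = d·√(n/2) = 0.34 × √(69/2) = 1.9970 (unchanged). New critical value: z_{0.025} = 1.960.
Revised power = Φ(δ − 1.960) = Φ(0.037) = 0.5148.

Power ≈ 0.515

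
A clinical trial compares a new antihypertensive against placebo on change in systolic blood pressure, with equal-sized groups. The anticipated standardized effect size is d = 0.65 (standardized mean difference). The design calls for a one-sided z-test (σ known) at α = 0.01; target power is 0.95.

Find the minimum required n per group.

For power 0.95 need Φ(δ − z_{0.01}) = 0.95, so δ = z_{0.01} + z_{0.05} = 2.326 + 1.645 = 3.971.
δ = d·√(n/2) ⇒ n = 2(δ/d)² = 2 × (3.971 / 0.65)² = 74.65.
Round up to the next whole unit.

n = 75 per group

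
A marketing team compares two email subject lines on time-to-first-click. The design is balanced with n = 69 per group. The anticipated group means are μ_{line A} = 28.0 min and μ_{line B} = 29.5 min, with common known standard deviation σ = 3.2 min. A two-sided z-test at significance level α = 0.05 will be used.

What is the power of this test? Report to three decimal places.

Standardized effect: d = |μ_{line A} − μ_{line B}| / σ = |28.0 − 29.5| / 3.2 = 0.4688
Noncentrality parameter: δ = d·√(n/2) = 0.4688 × √(69/2) = 2.7533
Critical value for a two-sided test at α = 0.05: z_{α/2} = 1.960.
Power = Φ(δ − 1.960) + Φ(−δ − 1.960) = Φ(0.793) + Φ(-4.713) = 0.7862 + 0.0000 = 0.7862.

Power ≈ 0.786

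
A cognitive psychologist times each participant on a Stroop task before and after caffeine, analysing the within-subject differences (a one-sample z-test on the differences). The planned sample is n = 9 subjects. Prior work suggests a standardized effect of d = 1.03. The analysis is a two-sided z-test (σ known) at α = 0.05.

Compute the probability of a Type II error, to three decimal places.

Noncentrality parameter: δ = d·√n = 1.03 × √9 = 3.0900
Critical value for a two-sided test at α = 0.05: z_{α/2} = 1.960.
Power = Φ(δ − 1.960) + Φ(−δ − 1.960) = Φ(1.130) + Φ(-5.050) = 0.8708 + 0.0000 = 0.8708.
Type II error: β = 1 − power = 1 − 0.8708 = 0.1292.

β ≈ 0.129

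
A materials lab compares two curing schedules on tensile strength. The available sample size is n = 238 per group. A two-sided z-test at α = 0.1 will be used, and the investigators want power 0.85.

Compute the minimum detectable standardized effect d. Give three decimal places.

d ≈ 0.246

Required noncentrality: δ = z_{0.05} + z_{0.15} = 1.645 + 1.036 = 2.681.
(Lower-tail contribution to power is negligible for δ > 0.)
δ = d·√(n/2) ⇒ d = δ/√(n/2) = 2.681/√(238/2) = 0.2458.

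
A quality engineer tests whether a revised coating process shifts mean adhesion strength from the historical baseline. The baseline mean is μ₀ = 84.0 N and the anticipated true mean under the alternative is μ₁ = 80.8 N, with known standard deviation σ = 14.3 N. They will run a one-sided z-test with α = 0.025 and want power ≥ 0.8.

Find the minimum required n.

Standardized effect: d = |μ₁ − μ₀| / σ = |80.8 − 84.0| / 14.3 = 0.2238
Set Φ(δ − 1.960) = 0.8; then δ − 1.960 = Φ⁻¹(0.8) = 0.842, giving δ = 2.802.
δ = d·√n ⇒ n = (δ/d)² = (2.802 / 0.2238)² = 156.74.
Rounding up, n = 157.

n = 157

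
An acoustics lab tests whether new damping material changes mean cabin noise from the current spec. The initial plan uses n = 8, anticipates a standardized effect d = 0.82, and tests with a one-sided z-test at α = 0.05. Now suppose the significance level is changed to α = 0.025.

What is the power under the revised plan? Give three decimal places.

δ = d·√n = 0.82 × √8 = 2.3193 (unchanged). New critical value: z_{0.025} = 1.960.
Revised power = P(Z > 1.960 − δ) = Φ(0.359) = 0.6403.

Power ≈ 0.640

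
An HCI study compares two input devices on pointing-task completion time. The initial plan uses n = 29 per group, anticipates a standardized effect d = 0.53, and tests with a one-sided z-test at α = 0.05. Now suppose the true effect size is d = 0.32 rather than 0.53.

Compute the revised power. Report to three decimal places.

Power ≈ 0.335

With d = 0.32: δ = d·√(n/2) = 0.32 × √(29/2) = 1.2185. Critical value z_{0.05} = 1.645.
Revised power = Φ(δ − 1.645) = Φ(-0.426) = 0.3349.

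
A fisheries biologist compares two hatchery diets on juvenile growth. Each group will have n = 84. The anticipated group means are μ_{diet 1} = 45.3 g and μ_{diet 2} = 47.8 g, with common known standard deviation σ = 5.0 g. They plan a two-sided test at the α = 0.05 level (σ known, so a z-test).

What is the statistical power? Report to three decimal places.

Power ≈ 0.900

Standardized effect: d = |μ_{diet 1} − μ_{diet 2}| / σ = |45.3 − 47.8| / 5.0 = 0.5000
Noncentrality parameter: δ = d·√(n/2) = 0.5000 × √(84/2) = 3.2404
Two-sided α = 0.05 → critical value z_{0.025} = 1.960.
Power = Φ(δ − 1.960) + Φ(−δ − 1.960) = Φ(1.280) + Φ(-5.200) = 0.8998 + 0.0000 = 0.8998.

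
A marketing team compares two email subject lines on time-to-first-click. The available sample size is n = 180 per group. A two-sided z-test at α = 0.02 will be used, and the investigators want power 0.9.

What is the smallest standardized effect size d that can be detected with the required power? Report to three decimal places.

Need Φ(δ − 2.326) = 0.9, so δ = 2.326 + 1.282 = 3.608.
(The second rejection-region term Φ(−δ − z_{α/2}) is negligible and dropped.)
δ = d·√(n/2) ⇒ d = δ/√(n/2) = 3.608/√(180/2) = 0.3803.

d ≈ 0.380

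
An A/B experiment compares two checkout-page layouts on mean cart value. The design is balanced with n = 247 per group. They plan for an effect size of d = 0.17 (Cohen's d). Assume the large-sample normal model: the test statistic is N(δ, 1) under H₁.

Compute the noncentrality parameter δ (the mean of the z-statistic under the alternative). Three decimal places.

δ ≈ 1.889

The noncentrality parameter scales effect size by the design's sample-size factor: δ = d·√(n/2) = 0.17 × √(247/2) = 1.8892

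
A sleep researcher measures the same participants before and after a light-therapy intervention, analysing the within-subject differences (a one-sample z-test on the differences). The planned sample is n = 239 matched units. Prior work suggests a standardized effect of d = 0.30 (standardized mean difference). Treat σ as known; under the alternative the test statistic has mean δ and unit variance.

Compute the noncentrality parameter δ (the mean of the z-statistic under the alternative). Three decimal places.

δ ≈ 4.638

δ = d·√n = 0.30 × √239 = 4.6379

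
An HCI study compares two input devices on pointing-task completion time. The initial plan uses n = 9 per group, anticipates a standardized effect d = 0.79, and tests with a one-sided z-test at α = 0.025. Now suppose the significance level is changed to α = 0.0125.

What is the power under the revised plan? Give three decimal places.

δ = d·√(n/2) = 0.79 × √(9/2) = 1.6758 (unchanged). New critical value: z_{0.0125} = 2.241.
Revised power = Φ(δ − 2.241) = Φ(-0.566) = 0.2858.

Power ≈ 0.286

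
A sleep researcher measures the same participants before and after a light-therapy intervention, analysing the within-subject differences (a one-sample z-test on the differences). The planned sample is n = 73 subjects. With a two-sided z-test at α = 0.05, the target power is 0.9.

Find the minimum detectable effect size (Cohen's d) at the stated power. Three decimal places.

d ≈ 0.379

Required noncentrality: δ = z_{0.025} + z_{0.10} = 1.960 + 1.282 = 3.242.
(Lower-tail contribution to power is negligible for δ > 0.)
δ = d·√n ⇒ d = δ/√n = 3.242/√73 = 0.3794.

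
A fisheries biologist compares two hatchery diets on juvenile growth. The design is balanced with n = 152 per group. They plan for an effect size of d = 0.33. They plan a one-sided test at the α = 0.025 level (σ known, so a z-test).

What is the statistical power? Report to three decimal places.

Noncentrality parameter: δ = d·√(n/2) = 0.33 × √(152/2) = 2.8769
One-sided α = 0.025 → critical value z_{0.025} = 1.960.
Power = P(Z > 1.960 − δ) = Φ(0.917) = 0.8204.

Power ≈ 0.820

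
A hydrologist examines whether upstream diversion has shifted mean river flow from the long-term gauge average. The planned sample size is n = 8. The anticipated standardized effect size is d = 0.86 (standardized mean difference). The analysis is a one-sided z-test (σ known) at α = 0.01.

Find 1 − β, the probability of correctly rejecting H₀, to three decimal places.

Power ≈ 0.542

Noncentrality parameter: δ = d·√n = 0.86 × √8 = 2.4324
One-sided α = 0.01 → critical value z_{0.01} = 2.326.
Power = P(Z > 2.326 − δ) = Φ(0.106) = 0.5422.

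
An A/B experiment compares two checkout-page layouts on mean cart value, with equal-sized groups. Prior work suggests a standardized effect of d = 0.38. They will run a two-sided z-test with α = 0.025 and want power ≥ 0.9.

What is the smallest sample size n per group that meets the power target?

n = 172 per group

Set Φ(δ − 2.241) = 0.9; then δ − 2.241 = Φ⁻¹(0.9) = 1.282, giving δ = 3.523.
(The Φ(−δ − z_{α/2}) term is vanishingly small for δ > 0 and is dropped in the standard sample-size formula.)
δ = d·√(n/2) ⇒ n = 2(δ/d)² = 2 × (3.523 / 0.38)² = 171.90.
Rounding up, n = 172 per group.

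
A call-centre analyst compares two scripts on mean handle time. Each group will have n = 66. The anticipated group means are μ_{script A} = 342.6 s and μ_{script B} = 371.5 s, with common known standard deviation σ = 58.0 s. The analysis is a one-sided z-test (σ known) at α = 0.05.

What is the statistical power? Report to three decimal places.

Standardized effect: d = |μ_{script A} − μ_{script B}| / σ = |342.6 − 371.5| / 58.0 = 0.4983
Noncentrality parameter: δ = d·√(n/2) = 0.4983 × √(66/2) = 2.8624
One-sided α = 0.05 → critical value z_{0.05} = 1.645.
Power = Φ(δ − 1.645) = Φ(1.218) = 0.8883.

Power ≈ 0.888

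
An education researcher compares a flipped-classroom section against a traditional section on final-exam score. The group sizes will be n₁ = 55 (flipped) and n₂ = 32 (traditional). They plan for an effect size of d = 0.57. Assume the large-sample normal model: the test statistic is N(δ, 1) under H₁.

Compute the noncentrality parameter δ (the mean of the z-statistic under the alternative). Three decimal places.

δ = d / √(1/n₁ + 1/n₂) = 0.57 / √(1/55 + 1/32) = 2.5637

δ ≈ 2.564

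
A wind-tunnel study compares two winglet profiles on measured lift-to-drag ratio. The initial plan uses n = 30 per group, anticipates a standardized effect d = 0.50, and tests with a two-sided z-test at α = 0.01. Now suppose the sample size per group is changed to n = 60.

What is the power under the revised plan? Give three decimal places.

Power ≈ 0.565

With n = 60 per group: δ = d·√(n/2) = 0.50 × √(60/2) = 2.7386. Critical value z_{0.005} = 2.576.
Revised power = Φ(δ − 2.576) + Φ(−δ − 2.576) = Φ(0.163) + Φ(-5.314) = 0.5647 + 0.0000 = 0.5647.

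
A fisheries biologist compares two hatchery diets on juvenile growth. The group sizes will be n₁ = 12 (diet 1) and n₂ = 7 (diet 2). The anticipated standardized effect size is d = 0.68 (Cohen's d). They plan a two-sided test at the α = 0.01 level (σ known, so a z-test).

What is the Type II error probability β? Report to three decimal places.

β ≈ 0.874

Noncentrality parameter: δ = d / √(1/n₁ + 1/n₂) = 0.68 / √(1/12 + 1/7) = 1.4298
Critical value for a two-sided test at α = 0.01: z_{α/2} = 2.576.
Power = Φ(δ − 2.576) + Φ(−δ − 2.576) = Φ(-1.146) + Φ(-4.006) = 0.1259 + 0.0000 = 0.1259.
Type II error: β = 1 − power = 1 − 0.1259 = 0.8741.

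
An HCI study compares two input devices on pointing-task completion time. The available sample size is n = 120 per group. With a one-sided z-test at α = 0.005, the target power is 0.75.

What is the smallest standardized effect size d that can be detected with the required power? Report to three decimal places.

Required noncentrality: δ = z_{0.005} + z_{0.25} = 2.576 + 0.674 = 3.250.
δ = d·√(n/2) ⇒ d = δ/√(n/2) = 3.250/√(120/2) = 0.4196.

d ≈ 0.420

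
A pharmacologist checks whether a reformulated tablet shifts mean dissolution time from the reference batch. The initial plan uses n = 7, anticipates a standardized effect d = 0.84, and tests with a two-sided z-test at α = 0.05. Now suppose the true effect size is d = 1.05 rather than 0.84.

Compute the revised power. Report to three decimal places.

Power ≈ 0.793

With d = 1.05: δ = d·√n = 1.05 × √7 = 2.7780. Critical value z_{0.025} = 1.960.
Revised power = Φ(δ − 1.960) + Φ(−δ − 1.960) = Φ(0.818) + Φ(-4.738) = 0.7933 + 0.0000 = 0.7933.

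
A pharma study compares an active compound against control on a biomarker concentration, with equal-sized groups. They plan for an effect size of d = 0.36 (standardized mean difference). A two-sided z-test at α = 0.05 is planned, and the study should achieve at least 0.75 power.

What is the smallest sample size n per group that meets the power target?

For power 0.75 need Φ(δ − z_{0.025}) = 0.75, so δ = z_{0.025} + z_{0.25} = 1.960 + 0.674 = 2.634.
(For δ > 0 the lower-tail rejection region contributes negligibly to power, so the one-term inversion is standard.)
δ = d·√(n/2) ⇒ n = 2(δ/d)² = 2 × (2.634 / 0.36)² = 107.10.
Round up to the next whole unit.

n = 108 per group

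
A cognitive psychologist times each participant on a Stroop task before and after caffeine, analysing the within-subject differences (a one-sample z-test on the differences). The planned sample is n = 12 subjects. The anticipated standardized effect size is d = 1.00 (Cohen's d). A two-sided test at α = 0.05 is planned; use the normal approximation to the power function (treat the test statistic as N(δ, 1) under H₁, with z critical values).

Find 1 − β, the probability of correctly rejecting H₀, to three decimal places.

Noncentrality parameter: δ = d·√n = 1.00 × √12 = 3.4641
Two-sided α = 0.05 → critical value z_{0.025} = 1.960.
Power = Φ(δ − 1.960) + Φ(−δ − 1.960) = Φ(1.504) + Φ(-5.424) = 0.9337 + 0.0000 = 0.9337.

Power ≈ 0.934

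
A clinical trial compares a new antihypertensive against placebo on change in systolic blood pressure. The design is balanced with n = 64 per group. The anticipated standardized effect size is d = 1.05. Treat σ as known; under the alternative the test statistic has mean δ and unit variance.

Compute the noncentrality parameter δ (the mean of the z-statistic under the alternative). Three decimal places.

The noncentrality parameter scales effect size by the design's sample-size factor: δ = d·√(n/2) = 1.05 × √(64/2) = 5.9397

δ ≈ 5.940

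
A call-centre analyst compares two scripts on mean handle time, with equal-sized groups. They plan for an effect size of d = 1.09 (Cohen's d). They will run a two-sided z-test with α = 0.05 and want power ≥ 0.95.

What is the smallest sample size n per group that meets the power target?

Set Φ(δ − 1.960) = 0.95; then δ − 1.960 = Φ⁻¹(0.95) = 1.645, giving δ = 3.605.
(For δ > 0 the lower-tail rejection region contributes negligibly to power, so the one-term inversion is standard.)
δ = d·√(n/2) ⇒ n = 2(δ/d)² = 2 × (3.605 / 1.09)² = 21.87.
Rounding up, n = 22 per group.

n = 22 per group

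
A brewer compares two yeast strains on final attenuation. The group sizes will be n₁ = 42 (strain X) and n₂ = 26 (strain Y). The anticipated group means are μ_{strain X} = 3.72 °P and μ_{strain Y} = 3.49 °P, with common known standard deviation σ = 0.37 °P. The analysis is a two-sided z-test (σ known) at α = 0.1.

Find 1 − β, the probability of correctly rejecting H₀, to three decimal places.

Standardized effect: d = |μ_{strain X} − μ_{strain Y}| / σ = |3.72 − 3.49| / 0.37 = 0.6216
Noncentrality parameter: δ = d / √(1/n₁ + 1/n₂) = 0.6216 / √(1/42 + 1/26) = 2.4911
Two-sided α = 0.1 → critical value z_{0.05} = 1.645.
Power = Φ(δ − 1.645) + Φ(−δ − 1.645) = Φ(0.846) + Φ(-4.136) = 0.8013 + 0.0000 = 0.8013.

Power ≈ 0.801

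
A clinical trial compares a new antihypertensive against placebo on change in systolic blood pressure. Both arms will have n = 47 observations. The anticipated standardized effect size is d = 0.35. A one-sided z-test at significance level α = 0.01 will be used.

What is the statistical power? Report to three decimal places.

Power ≈ 0.264

Noncentrality parameter: δ = d·√(n/2) = 0.35 × √(47/2) = 1.6967
Critical value for a one-sided test at α = 0.01: z_α = 2.326.
Power = P(Z > 2.326 − δ) = Φ(-0.630) = 0.2645.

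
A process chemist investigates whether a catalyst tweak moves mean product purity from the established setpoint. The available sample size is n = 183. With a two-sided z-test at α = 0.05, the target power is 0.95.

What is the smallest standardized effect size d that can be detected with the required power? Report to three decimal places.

Required noncentrality: δ = z_{0.025} + z_{0.05} = 1.960 + 1.645 = 3.605.
(Lower-tail contribution to power is negligible for δ > 0.)
δ = d·√n ⇒ d = δ/√n = 3.605/√183 = 0.2665.

d ≈ 0.266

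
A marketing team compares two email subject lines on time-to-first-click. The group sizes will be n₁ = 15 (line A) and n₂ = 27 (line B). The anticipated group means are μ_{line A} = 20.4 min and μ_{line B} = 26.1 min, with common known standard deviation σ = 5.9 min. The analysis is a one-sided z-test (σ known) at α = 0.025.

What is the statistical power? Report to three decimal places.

Standardized effect: d = |μ_{line A} − μ_{line B}| / σ = |20.4 − 26.1| / 5.9 = 0.9661
Noncentrality parameter: δ = d / √(1/n₁ + 1/n₂) = 0.9661 / √(1/15 + 1/27) = 3.0000
Critical value for a one-sided test at α = 0.025: z_α = 1.960.
Power = P(Z > 1.960 − δ) = Φ(1.040) = 0.8508.

Power ≈ 0.851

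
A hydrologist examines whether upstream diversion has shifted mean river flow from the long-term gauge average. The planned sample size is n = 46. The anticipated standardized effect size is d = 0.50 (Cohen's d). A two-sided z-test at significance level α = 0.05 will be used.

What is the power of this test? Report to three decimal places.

Noncentrality parameter: δ = d·√n = 0.50 × √46 = 3.3912
Critical value for a two-sided test at α = 0.05: z_{α/2} = 1.960.
Power = Φ(δ − 1.960) + Φ(−δ − 1.960) = Φ(1.431) + Φ(-5.351) = 0.9238 + 0.0000 = 0.9238.

Power ≈ 0.924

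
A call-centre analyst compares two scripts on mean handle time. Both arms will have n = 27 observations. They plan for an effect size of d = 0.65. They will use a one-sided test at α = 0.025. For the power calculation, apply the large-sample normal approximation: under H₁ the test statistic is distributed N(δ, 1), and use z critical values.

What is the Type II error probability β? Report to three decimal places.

β ≈ 0.334

Noncentrality parameter: δ = d·√(n/2) = 0.65 × √(27/2) = 2.3883
Critical value for a one-sided test at α = 0.025: z_α = 1.960.
Power = Φ(δ − 1.960) = Φ(0.428) = 0.6658.
Type II error: β = 1 − power = 1 − 0.6658 = 0.3342.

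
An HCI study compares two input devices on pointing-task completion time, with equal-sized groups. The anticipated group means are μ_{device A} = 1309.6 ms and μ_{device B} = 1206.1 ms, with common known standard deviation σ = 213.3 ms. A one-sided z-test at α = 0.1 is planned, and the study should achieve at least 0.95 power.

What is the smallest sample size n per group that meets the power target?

Standardized effect: d = |μ_{device A} − μ_{device B}| / σ = |1309.6 − 1206.1| / 213.3 = 0.4852
For power 0.95 need Φ(δ − z_{0.1}) = 0.95, so δ = z_{0.1} + z_{0.05} = 1.282 + 1.645 = 2.926.
δ = d·√(n/2) ⇒ n = 2(δ/d)² = 2 × (2.926 / 0.4852)² = 72.74.
Round up to the next whole unit.

n = 73 per group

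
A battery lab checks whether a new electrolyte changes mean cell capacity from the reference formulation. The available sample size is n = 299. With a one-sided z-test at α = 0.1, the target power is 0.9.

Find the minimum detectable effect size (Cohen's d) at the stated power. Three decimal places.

Required noncentrality: δ = z_{0.1} + z_{0.10} = 1.282 + 1.282 = 2.563.
δ = d·√n ⇒ d = δ/√n = 2.563/√299 = 0.1482.

d ≈ 0.148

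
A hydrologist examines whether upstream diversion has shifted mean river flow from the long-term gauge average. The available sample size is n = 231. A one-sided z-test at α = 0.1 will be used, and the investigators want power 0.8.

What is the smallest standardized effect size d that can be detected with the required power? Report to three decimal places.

Need Φ(δ − 1.282) = 0.8, so δ = 1.282 + 0.842 = 2.123.
δ = d·√n ⇒ d = δ/√n = 2.123/√231 = 0.1397.

d ≈ 0.140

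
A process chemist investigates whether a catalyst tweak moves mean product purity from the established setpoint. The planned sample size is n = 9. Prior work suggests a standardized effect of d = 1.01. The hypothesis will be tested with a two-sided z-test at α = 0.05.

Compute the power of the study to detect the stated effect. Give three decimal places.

Power ≈ 0.858

Noncentrality parameter: δ = d·√n = 1.01 × √9 = 3.0300
Critical value for a two-sided test at α = 0.05: z_{α/2} = 1.960.
Power = Φ(δ − 1.960) + Φ(−δ − 1.960) = Φ(1.070) + Φ(-4.990) = 0.8577 + 0.0000 = 0.8577.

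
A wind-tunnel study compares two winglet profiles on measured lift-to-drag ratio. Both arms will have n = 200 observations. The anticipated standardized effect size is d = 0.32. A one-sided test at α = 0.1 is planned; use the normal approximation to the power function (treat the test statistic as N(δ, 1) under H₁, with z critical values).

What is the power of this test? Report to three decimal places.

Noncentrality parameter: δ = d·√(n/2) = 0.32 × √(200/2) = 3.2000
Critical value for a one-sided test at α = 0.1: z_α = 1.282.
Power = Φ(δ − 1.282) = Φ(1.918) = 0.9725.

Power ≈ 0.972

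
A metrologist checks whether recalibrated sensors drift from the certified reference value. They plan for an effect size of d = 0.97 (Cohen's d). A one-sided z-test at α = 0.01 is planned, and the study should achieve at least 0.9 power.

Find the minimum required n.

For power 0.9 need Φ(δ − z_{0.01}) = 0.9, so δ = z_{0.01} + z_{0.10} = 2.326 + 1.282 = 3.608.
δ = d·√n ⇒ n = (δ/d)² = (3.608 / 0.97)² = 13.83.
Rounding up, n = 14.

n = 14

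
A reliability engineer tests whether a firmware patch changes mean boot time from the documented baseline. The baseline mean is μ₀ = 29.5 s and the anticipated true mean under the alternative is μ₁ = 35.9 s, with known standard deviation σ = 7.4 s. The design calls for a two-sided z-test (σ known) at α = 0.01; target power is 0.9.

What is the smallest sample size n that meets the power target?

Standardized effect: d = |μ₁ − μ₀| / σ = |35.9 − 29.5| / 7.4 = 0.8649
Set Φ(δ − 2.576) = 0.9; then δ − 2.576 = Φ⁻¹(0.9) = 1.282, giving δ = 3.857.
(For δ > 0 the lower-tail rejection region contributes negligibly to power, so the one-term inversion is standard.)
δ = d·√n ⇒ n = (δ/d)² = (3.857 / 0.8649)² = 19.89.
Round up to the next whole unit.

n = 20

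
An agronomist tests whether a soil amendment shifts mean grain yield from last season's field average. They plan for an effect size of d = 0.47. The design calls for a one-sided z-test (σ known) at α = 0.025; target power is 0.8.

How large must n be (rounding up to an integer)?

For power 0.8 need Φ(δ − z_{0.025}) = 0.8, so δ = z_{0.025} + z_{0.20} = 1.960 + 0.842 = 2.802.
δ = d·√n ⇒ n = (δ/d)² = (2.802 / 0.47)² = 35.53.
Rounding up, n = 36.

n = 36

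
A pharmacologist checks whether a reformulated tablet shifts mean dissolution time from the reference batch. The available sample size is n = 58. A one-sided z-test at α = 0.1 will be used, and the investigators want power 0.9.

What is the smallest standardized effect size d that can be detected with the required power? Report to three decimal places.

d ≈ 0.337

Required noncentrality: δ = z_{0.1} + z_{0.10} = 1.282 + 1.282 = 2.563.
δ = d·√n ⇒ d = δ/√n = 2.563/√58 = 0.3366.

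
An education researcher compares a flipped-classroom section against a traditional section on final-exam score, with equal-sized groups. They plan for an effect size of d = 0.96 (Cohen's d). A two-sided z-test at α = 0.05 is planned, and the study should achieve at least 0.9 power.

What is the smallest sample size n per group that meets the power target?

For power 0.9 need Φ(δ − z_{0.025}) = 0.9, so δ = z_{0.025} + z_{0.10} = 1.960 + 1.282 = 3.242.
(The Φ(−δ − z_{α/2}) term is vanishingly small for δ > 0 and is dropped in the standard sample-size formula.)
δ = d·√(n/2) ⇒ n = 2(δ/d)² = 2 × (3.242 / 0.96)² = 22.80.
Rounding up, n = 23 per group.

n = 23 per group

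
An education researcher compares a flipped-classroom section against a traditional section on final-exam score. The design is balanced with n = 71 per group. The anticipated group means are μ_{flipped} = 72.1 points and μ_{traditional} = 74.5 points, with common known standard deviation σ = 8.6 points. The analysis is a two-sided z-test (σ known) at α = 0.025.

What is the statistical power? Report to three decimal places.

Power ≈ 0.281

Standardized effect: d = |μ_{flipped} − μ_{traditional}| / σ = |72.1 − 74.5| / 8.6 = 0.2791
Noncentrality parameter: δ = d·√(n/2) = 0.2791 × √(71/2) = 1.6628
Critical value for a two-sided test at α = 0.025: z_{α/2} = 2.241.
Power = Φ(δ − 2.241) + Φ(−δ − 2.241) = Φ(-0.579) + Φ(-3.904) = 0.2814 + 0.0000 = 0.2815.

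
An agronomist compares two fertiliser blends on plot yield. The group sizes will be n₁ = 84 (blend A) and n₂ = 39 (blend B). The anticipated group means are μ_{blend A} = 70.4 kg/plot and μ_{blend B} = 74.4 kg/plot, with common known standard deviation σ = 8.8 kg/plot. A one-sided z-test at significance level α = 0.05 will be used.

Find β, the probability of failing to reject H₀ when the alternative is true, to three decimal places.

β ≈ 0.242

Standardized effect: d = |μ_{blend A} − μ_{blend B}| / σ = |70.4 − 74.4| / 8.8 = 0.4545
Noncentrality parameter: δ = d / √(1/n₁ + 1/n₂) = 0.4545 / √(1/84 + 1/39) = 2.3458
One-sided α = 0.05 → critical value z_{0.05} = 1.645.
Power = P(Z > 1.645 − δ) = Φ(0.701) = 0.7583.
Type II error: β = 1 − power = 1 − 0.7583 = 0.2417.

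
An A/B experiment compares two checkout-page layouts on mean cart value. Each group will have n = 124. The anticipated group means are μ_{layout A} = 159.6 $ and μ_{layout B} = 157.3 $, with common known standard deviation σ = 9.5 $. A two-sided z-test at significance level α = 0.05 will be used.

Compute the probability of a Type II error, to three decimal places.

β ≈ 0.521

Standardized effect: d = |μ_{layout A} − μ_{layout B}| / σ = |159.6 − 157.3| / 9.5 = 0.2421
Noncentrality parameter: δ = d·√(n/2) = 0.2421 × √(124/2) = 1.9063
Two-sided α = 0.05 → critical value z_{0.025} = 1.960.
Power = Φ(δ − 1.960) + Φ(−δ − 1.960) = Φ(-0.054) + Φ(-3.866) = 0.4786 + 0.0001 = 0.4787.
Type II error: β = 1 − power = 1 − 0.4787 = 0.5213.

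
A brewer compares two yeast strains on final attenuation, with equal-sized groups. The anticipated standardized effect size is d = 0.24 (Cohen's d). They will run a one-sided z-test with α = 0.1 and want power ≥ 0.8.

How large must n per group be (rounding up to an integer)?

n = 157 per group

Set Φ(δ − 1.282) = 0.8; then δ − 1.282 = Φ⁻¹(0.8) = 0.842, giving δ = 2.123.
δ = d·√(n/2) ⇒ n = 2(δ/d)² = 2 × (2.123 / 0.24)² = 156.52.
Rounding up, n = 157 per group.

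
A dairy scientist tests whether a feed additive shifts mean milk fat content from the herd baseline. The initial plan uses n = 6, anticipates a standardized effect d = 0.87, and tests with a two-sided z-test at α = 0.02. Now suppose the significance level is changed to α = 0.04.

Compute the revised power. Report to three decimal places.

Power ≈ 0.531

δ = d·√n = 0.87 × √6 = 2.1311 (unchanged). New critical value: z_{0.02} = 2.054.
Revised power = Φ(δ − 2.054) + Φ(−δ − 2.054) = Φ(0.077) + Φ(-4.185) = 0.5308 + 0.0000 = 0.5308.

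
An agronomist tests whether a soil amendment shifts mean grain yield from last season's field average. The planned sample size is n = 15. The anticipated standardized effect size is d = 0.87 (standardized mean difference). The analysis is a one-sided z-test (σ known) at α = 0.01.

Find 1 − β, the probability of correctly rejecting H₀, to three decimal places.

Noncentrality parameter: δ = d·√n = 0.87 × √15 = 3.3695
One-sided α = 0.01 → critical value z_{0.01} = 2.326.
Power = Φ(δ − 2.326) = Φ(1.043) = 0.8516.

Power ≈ 0.852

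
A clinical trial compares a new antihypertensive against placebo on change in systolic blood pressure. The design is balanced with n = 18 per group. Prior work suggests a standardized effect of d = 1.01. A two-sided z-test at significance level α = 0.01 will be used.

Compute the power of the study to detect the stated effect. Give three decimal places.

Noncentrality parameter: δ = d·√(n/2) = 1.01 × √(18/2) = 3.0300
Two-sided α = 0.01 → critical value z_{0.005} = 2.576.
Power = Φ(δ − 2.576) + Φ(−δ − 2.576) = Φ(0.454) + Φ(-5.606) = 0.6751 + 0.0000 = 0.6751.

Power ≈ 0.675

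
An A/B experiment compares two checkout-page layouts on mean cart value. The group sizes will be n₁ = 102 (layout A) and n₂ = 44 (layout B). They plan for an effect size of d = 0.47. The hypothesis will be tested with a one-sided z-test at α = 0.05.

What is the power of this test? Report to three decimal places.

Power ≈ 0.832

Noncentrality parameter: δ = d / √(1/n₁ + 1/n₂) = 0.47 / √(1/102 + 1/44) = 2.6058
One-sided α = 0.05 → critical value z_{0.05} = 1.645.
Power = P(Z > 1.645 − δ) = Φ(0.961) = 0.8317.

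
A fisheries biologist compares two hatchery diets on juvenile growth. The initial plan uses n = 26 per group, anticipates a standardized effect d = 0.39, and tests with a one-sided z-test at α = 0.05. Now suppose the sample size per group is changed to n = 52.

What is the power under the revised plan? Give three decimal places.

With n = 52 per group: δ = d·√(n/2) = 0.39 × √(52/2) = 1.9886. Critical value z_{0.05} = 1.645.
Revised power = P(Z > 1.645 − δ) = Φ(0.344) = 0.6345.

Power ≈ 0.634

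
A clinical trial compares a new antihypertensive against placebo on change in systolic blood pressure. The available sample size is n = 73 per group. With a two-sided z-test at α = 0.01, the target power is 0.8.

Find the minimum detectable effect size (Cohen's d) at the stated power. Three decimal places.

Need Φ(δ − 2.576) = 0.8, so δ = 2.576 + 0.842 = 3.417.
(The second rejection-region term Φ(−δ − z_{α/2}) is negligible and dropped.)
δ = d·√(n/2) ⇒ d = δ/√(n/2) = 3.417/√(73/2) = 0.5657.

d ≈ 0.566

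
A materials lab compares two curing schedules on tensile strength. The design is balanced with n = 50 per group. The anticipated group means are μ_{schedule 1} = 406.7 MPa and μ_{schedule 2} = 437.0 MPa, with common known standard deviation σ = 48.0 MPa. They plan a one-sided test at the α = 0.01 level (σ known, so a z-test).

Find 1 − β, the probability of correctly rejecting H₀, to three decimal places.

Standardized effect: d = |μ_{schedule 1} − μ_{schedule 2}| / σ = |406.7 − 437.0| / 48.0 = 0.6312
Noncentrality parameter: δ = d·√(n/2) = 0.6312 × √(50/2) = 3.1562
Critical value for a one-sided test at α = 0.01: z_α = 2.326.
Power = Φ(δ − 2.326) = Φ(0.830) = 0.7967.

Power ≈ 0.797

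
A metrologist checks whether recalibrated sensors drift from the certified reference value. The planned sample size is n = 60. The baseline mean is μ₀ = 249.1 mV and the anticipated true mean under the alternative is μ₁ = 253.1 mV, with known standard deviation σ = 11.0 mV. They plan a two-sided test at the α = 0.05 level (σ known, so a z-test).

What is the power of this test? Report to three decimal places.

Standardized effect: d = |μ₁ − μ₀| / σ = |253.1 − 249.1| / 11.0 = 0.3636
Noncentrality parameter: δ = d·√n = 0.3636 × √60 = 2.8167
Two-sided α = 0.05 → critical value z_{0.025} = 1.960.
Power = Φ(δ − 1.960) + Φ(−δ − 1.960) = Φ(0.857) + Φ(-4.777) = 0.8042 + 0.0000 = 0.8042.

Power ≈ 0.804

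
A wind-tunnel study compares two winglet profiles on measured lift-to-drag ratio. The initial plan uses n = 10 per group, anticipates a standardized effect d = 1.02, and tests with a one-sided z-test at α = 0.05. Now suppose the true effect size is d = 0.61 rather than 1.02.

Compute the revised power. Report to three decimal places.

Power ≈ 0.389

With d = 0.61: δ = d·√(n/2) = 0.61 × √(10/2) = 1.3640. Critical value z_{0.05} = 1.645.
Revised power = P(Z > 1.645 − δ) = Φ(-0.281) = 0.3894.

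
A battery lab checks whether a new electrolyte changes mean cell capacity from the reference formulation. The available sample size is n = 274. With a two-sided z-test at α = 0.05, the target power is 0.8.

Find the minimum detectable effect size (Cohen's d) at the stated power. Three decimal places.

Need Φ(δ − 1.960) = 0.8, so δ = 1.960 + 0.842 = 2.802.
(Lower-tail contribution to power is negligible for δ > 0.)
δ = d·√n ⇒ d = δ/√n = 2.802/√274 = 0.1692.

d ≈ 0.169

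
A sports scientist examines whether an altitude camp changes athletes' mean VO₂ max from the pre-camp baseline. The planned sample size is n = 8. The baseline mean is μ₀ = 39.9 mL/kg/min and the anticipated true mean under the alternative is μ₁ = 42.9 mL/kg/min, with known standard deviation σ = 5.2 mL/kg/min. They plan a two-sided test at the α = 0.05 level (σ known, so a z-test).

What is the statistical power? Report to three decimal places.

Standardized effect: d = |μ₁ − μ₀| / σ = |42.9 − 39.9| / 5.2 = 0.5769
Noncentrality parameter: δ = d·√n = 0.5769 × √8 = 1.6318
Critical value for a two-sided test at α = 0.05: z_{α/2} = 1.960.
Power = Φ(δ − 1.960) + Φ(−δ − 1.960) = Φ(-0.328) + Φ(-3.592) = 0.3714 + 0.0002 = 0.3716.

Power ≈ 0.372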